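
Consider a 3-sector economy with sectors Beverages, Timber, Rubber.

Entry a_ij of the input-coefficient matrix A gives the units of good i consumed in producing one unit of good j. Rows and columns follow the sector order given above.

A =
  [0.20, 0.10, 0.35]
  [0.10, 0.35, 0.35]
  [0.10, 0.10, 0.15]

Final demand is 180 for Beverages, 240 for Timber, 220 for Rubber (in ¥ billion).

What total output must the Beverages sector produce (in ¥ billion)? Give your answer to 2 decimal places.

x_1 = 478.24

I − A =
  [   0.80    -0.10    -0.35]
  [  -0.10     0.65    -0.35]
  [  -0.10    -0.10     0.85]
Cofactors of I−A, C_ij = (−1)^(i+j)·(minor ij) (rows/columns in the sector order above):
  C_11 = (0.65)(0.85) − (-0.35)(-0.10) = 0.5175
  C_12 = −[(-0.10)(0.85) − (-0.35)(-0.10)] = 0.1200
  C_13 = (-0.10)(-0.10) − (0.65)(-0.10) = 0.0750
  C_21 = −[(-0.10)(0.85) − (-0.35)(-0.10)] = 0.1200
  C_22 = (0.80)(0.85) − (-0.35)(-0.10) = 0.6450
  C_23 = −[(0.80)(-0.10) − (-0.10)(-0.10)] = 0.0900
  C_31 = (-0.10)(-0.35) − (-0.35)(0.65) = 0.2625
  C_32 = −[(0.80)(-0.35) − (-0.35)(-0.10)] = 0.3150
  C_33 = (0.80)(0.65) − (-0.10)(-0.10) = 0.5100
det(I−A) = Σ_j (I−A)_1j·C_1j = (0.80)(0.5175) + (-0.10)(0.1200) + (-0.35)(0.0750) = 0.37575
adj(I−A) = Cᵀ =
  [ 0.5175   0.1200   0.2625]
  [ 0.1200   0.6450   0.3150]
  [ 0.0750   0.0900   0.5100]
(I − A)⁻¹ = adj(I−A) / det(I−A) ≈
  [   1.3772     0.3194     0.6986]
  [   0.3194     1.7166     0.8383]
  [   0.1996     0.2395     1.3573]
x = (I − A)⁻¹ d = adj(I−A)·d / det(I−A), with det(I−A) = 0.37575:
  x_1 = (0.5175·180 + 0.1200·240 + 0.2625·220) / 0.37575 = 179.70 / 0.37575 ≈ 478.24
  x_2 = (0.1200·180 + 0.6450·240 + 0.3150·220) / 0.37575 = 245.70 / 0.37575 ≈ 653.89
  x_3 = (0.0750·180 + 0.0900·240 + 0.5100·220) / 0.37575 = 147.30 / 0.37575 ≈ 392.02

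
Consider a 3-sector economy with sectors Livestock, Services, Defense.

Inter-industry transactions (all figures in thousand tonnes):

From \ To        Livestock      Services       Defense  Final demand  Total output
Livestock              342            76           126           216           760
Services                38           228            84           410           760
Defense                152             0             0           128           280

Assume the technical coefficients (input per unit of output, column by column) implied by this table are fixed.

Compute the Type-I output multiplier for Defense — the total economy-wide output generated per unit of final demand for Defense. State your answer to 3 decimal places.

m_3 = 2.934

Technical coefficients a_ij = z_ij / X_j:
  a_11 = 342/760 = 0.45, a_21 = 38/760 = 0.05, a_31 = 152/760 = 0.20
  a_12 = 76/760 = 0.10, a_22 = 228/760 = 0.30, a_32 = 0/760 = 0.00
  a_13 = 126/280 = 0.45, a_23 = 84/280 = 0.30, a_33 = 0/280 = 0.00
I − A =
  [   0.55    -0.10    -0.45]
  [  -0.05     0.70    -0.30]
  [  -0.20     0.00     1.00]
Cofactors of I−A, C_ij = (−1)^(i+j)·(minor ij) (rows/columns in the sector order above):
  C_11 = (0.70)(1.00) − (-0.30)(0.00) = 0.7000
  C_12 = −[(-0.05)(1.00) − (-0.30)(-0.20)] = 0.1100
  C_13 = (-0.05)(0.00) − (0.70)(-0.20) = 0.1400
  C_21 = −[(-0.10)(1.00) − (-0.45)(0.00)] = 0.1000
  C_22 = (0.55)(1.00) − (-0.45)(-0.20) = 0.4600
  C_23 = −[(0.55)(0.00) − (-0.10)(-0.20)] = 0.0200
  C_31 = (-0.10)(-0.30) − (-0.45)(0.70) = 0.3450
  C_32 = −[(0.55)(-0.30) − (-0.45)(-0.05)] = 0.1875
  C_33 = (0.55)(0.70) − (-0.10)(-0.05) = 0.3800
det(I−A) = Σ_j (I−A)_1j·C_1j = (0.55)(0.7000) + (-0.10)(0.1100) + (-0.45)(0.1400) = 0.3110
adj(I−A) = Cᵀ =
  [ 0.7000   0.1000   0.3450]
  [ 0.1100   0.4600   0.1875]
  [ 0.1400   0.0200   0.3800]
(I − A)⁻¹ = adj(I−A) / det(I−A) ≈
  [   2.2508     0.3215     1.1093]
  [   0.3537     1.4791     0.6029]
  [   0.4502     0.0643     1.2219]
The output multiplier for sector j is the column-j sum of the Leontief inverse (I − A)⁻¹ = adj(I−A) / det(I−A).
Column 3 of adj(I−A): (0.3450, 0.1875, 0.3800); det(I−A) = 0.3110.
m_3 = (0.3450 + 0.1875 + 0.3800) / 0.3110 = 0.9125 / 0.3110 ≈ 2.934.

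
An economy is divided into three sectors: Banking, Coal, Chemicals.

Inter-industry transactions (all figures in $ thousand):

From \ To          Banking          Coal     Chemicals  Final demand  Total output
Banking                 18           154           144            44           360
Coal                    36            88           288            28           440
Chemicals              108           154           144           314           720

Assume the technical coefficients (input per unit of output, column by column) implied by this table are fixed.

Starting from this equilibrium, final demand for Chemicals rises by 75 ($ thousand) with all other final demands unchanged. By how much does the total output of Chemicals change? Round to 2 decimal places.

Technical coefficients a_ij = z_ij / X_j:
  a_11 = 18/360 = 0.05, a_21 = 36/360 = 0.10, a_31 = 108/360 = 0.30
  a_12 = 154/440 = 0.35, a_22 = 88/440 = 0.20, a_32 = 154/440 = 0.35
  a_13 = 144/720 = 0.20, a_23 = 288/720 = 0.40, a_33 = 144/720 = 0.20
I − A =
  [   0.95    -0.35    -0.20]
  [  -0.10     0.80    -0.40]
  [  -0.30    -0.35     0.80]
Cofactors of I−A, C_ij = (−1)^(i+j)·(minor ij) (rows/columns in the sector order above):
  C_11 = (0.80)(0.80) − (-0.40)(-0.35) = 0.5000
  C_12 = −[(-0.10)(0.80) − (-0.40)(-0.30)] = 0.2000
  C_13 = (-0.10)(-0.35) − (0.80)(-0.30) = 0.2750
  C_21 = −[(-0.35)(0.80) − (-0.20)(-0.35)] = 0.3500
  C_22 = (0.95)(0.80) − (-0.20)(-0.30) = 0.7000
  C_23 = −[(0.95)(-0.35) − (-0.35)(-0.30)] = 0.4375
  C_31 = (-0.35)(-0.40) − (-0.20)(0.80) = 0.3000
  C_32 = −[(0.95)(-0.40) − (-0.20)(-0.10)] = 0.4000
  C_33 = (0.95)(0.80) − (-0.35)(-0.10) = 0.7250
det(I−A) = Σ_j (I−A)_1j·C_1j = (0.95)(0.5000) + (-0.35)(0.2000) + (-0.20)(0.2750) = 0.3500
adj(I−A) = Cᵀ =
  [ 0.5000   0.3500   0.3000]
  [ 0.2000   0.7000   0.4000]
  [ 0.2750   0.4375   0.7250]
(I − A)⁻¹ = adj(I−A) / det(I−A) ≈
  [   1.4286     1.0000     0.8571]
  [   0.5714     2.0000     1.1429]
  [   0.7857     1.2500     2.0714]
Δx = (I − A)⁻¹ Δd with Δd having +75 in the Chemicals component and 0 elsewhere.
So Δx_3 = L_33 · (+75), where L_33 = adj(I−A)_33 / det(I−A) = 0.7250 / 0.3500.
Δx_3 = 0.7250 × (+75) / 0.3500 = 54.375 / 0.3500 ≈ 155.36.

Δx_3 = 155.36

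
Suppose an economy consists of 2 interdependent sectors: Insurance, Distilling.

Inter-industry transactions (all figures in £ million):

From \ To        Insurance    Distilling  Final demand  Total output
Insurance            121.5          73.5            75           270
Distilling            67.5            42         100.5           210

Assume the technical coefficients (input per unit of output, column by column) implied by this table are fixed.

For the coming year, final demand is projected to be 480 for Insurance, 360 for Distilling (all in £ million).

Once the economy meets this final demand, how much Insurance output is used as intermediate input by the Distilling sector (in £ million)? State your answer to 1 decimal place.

Technical coefficients a_ij = z_ij / X_j:
  a_11 = 121.5/270 = 0.45, a_21 = 67.5/270 = 0.25
  a_12 = 73.5/210 = 0.35, a_22 = 42/210 = 0.20
I − A =
  [   0.55    -0.35]
  [  -0.25     0.80]
det(I−A) = (0.55)(0.80) − (-0.35)(-0.25) = 0.3525
adj(I−A) = [[0.80, 0.35], [0.25, 0.55]]
(I − A)⁻¹ = adj(I−A) / det(I−A) ≈
  [   2.2695     0.9929]
  [   0.7092     1.5603]
First solve x = (I − A)⁻¹ d = adj(I−A)·d / det(I−A); in particular x_2 = (0.25·480 + 0.55·360) / 0.3525 = 318.00 / 0.3525 ≈ 902.128.
Intermediate flow from 1 to 2: z_12 = a_12 · x_2 = 0.35 × 318.00 / 0.3525 = 111.30 / 0.3525 ≈ 315.7.

z_12 = 315.7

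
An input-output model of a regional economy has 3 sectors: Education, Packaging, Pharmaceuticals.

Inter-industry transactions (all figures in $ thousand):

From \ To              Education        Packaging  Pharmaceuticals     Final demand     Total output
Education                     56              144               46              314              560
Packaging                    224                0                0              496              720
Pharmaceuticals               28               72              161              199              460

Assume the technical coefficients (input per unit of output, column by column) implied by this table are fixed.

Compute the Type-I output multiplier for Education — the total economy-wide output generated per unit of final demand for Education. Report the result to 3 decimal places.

Technical coefficients a_ij = z_ij / X_j:
  a_11 = 56/560 = 0.10, a_21 = 224/560 = 0.40, a_31 = 28/560 = 0.05
  a_12 = 144/720 = 0.20, a_22 = 0/720 = 0.00, a_32 = 72/720 = 0.10
  a_13 = 46/460 = 0.10, a_23 = 0/460 = 0.00, a_33 = 161/460 = 0.35
I − A =
  [   0.90    -0.20    -0.10]
  [  -0.40     1.00     0.00]
  [  -0.05    -0.10     0.65]
Cofactors of I−A, C_ij = (−1)^(i+j)·(minor ij) (rows/columns in the sector order above):
  C_11 = (1.00)(0.65) − (0.00)(-0.10) = 0.6500
  C_12 = −[(-0.40)(0.65) − (0.00)(-0.05)] = 0.2600
  C_13 = (-0.40)(-0.10) − (1.00)(-0.05) = 0.0900
  C_21 = −[(-0.20)(0.65) − (-0.10)(-0.10)] = 0.1400
  C_22 = (0.90)(0.65) − (-0.10)(-0.05) = 0.5800
  C_23 = −[(0.90)(-0.10) − (-0.20)(-0.05)] = 0.1000
  C_31 = (-0.20)(0.00) − (-0.10)(1.00) = 0.1000
  C_32 = −[(0.90)(0.00) − (-0.10)(-0.40)] = 0.0400
  C_33 = (0.90)(1.00) − (-0.20)(-0.40) = 0.8200
det(I−A) = Σ_j (I−A)_1j·C_1j = (0.90)(0.6500) + (-0.20)(0.2600) + (-0.10)(0.0900) = 0.5240
adj(I−A) = Cᵀ =
  [ 0.6500   0.1400   0.1000]
  [ 0.2600   0.5800   0.0400]
  [ 0.0900   0.1000   0.8200]
(I − A)⁻¹ = adj(I−A) / det(I−A) ≈
  [   1.2405     0.2672     0.1908]
  [   0.4962     1.1069     0.0763]
  [   0.1718     0.1908     1.5649]
The output multiplier for sector j is the column-j sum of the Leontief inverse (I − A)⁻¹ = adj(I−A) / det(I−A).
Column 1 of adj(I−A): (0.6500, 0.2600, 0.0900); det(I−A) = 0.5240.
m_1 = (0.6500 + 0.2600 + 0.0900) / 0.5240 = 1.00 / 0.5240 ≈ 1.908.

m_1 = 1.908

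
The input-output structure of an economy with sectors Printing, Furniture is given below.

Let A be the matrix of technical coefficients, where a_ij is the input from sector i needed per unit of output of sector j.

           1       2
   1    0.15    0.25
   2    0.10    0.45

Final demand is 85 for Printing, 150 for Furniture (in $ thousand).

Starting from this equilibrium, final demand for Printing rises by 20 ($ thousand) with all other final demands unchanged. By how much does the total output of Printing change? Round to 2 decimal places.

Δx_1 = 24.86

I − A =
  [   0.85    -0.25]
  [  -0.10     0.55]
det(I−A) = (0.85)(0.55) − (-0.25)(-0.10) = 0.4425
adj(I−A) = [[0.55, 0.25], [0.10, 0.85]]
(I − A)⁻¹ = adj(I−A) / det(I−A) ≈
  [   1.2429     0.5650]
  [   0.2260     1.9209]
Δx = (I − A)⁻¹ Δd with Δd having +20 in the Printing component and 0 elsewhere.
So Δx_1 = L_11 · (+20), where L_11 = adj(I−A)_11 / det(I−A) = 0.55 / 0.4425.
Δx_1 = 0.55 × (+20) / 0.4425 = 11.00 / 0.4425 ≈ 24.86.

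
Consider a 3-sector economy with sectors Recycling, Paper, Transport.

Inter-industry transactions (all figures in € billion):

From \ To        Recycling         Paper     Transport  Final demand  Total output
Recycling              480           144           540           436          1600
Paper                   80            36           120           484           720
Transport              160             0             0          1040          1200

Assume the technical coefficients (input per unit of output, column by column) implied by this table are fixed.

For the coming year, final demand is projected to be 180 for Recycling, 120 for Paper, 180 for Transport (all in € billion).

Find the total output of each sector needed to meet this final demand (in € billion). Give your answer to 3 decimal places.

x_R = 451.536, x_P = 173.781, x_T = 225.154

Technical coefficients a_ij = z_ij / X_j:
  a_RR = 480/1600 = 0.30, a_PR = 80/1600 = 0.05, a_TR = 160/1600 = 0.10
  a_RP = 144/720 = 0.20, a_PP = 36/720 = 0.05, a_TP = 0/720 = 0.00
  a_RT = 540/1200 = 0.45, a_PT = 120/1200 = 0.10, a_TT = 0/1200 = 0.00
I − A =
  [   0.70    -0.20    -0.45]
  [  -0.05     0.95    -0.10]
  [  -0.10     0.00     1.00]
Cofactors of I−A, C_ij = (−1)^(i+j)·(minor ij) (rows/columns in the sector order above):
  C_11 = (0.95)(1.00) − (-0.10)(0.00) = 0.9500
  C_12 = −[(-0.05)(1.00) − (-0.10)(-0.10)] = 0.0600
  C_13 = (-0.05)(0.00) − (0.95)(-0.10) = 0.0950
  C_21 = −[(-0.20)(1.00) − (-0.45)(0.00)] = 0.2000
  C_22 = (0.70)(1.00) − (-0.45)(-0.10) = 0.6550
  C_23 = −[(0.70)(0.00) − (-0.20)(-0.10)] = 0.0200
  C_31 = (-0.20)(-0.10) − (-0.45)(0.95) = 0.4475
  C_32 = −[(0.70)(-0.10) − (-0.45)(-0.05)] = 0.0925
  C_33 = (0.70)(0.95) − (-0.20)(-0.05) = 0.6550
det(I−A) = Σ_j (I−A)_1j·C_1j = (0.70)(0.9500) + (-0.20)(0.0600) + (-0.45)(0.0950) = 0.61025
adj(I−A) = Cᵀ =
  [ 0.9500   0.2000   0.4475]
  [ 0.0600   0.6550   0.0925]
  [ 0.0950   0.0200   0.6550]
(I − A)⁻¹ = adj(I−A) / det(I−A) ≈
  [   1.5567     0.3277     0.7333]
  [   0.0983     1.0733     0.1516]
  [   0.1557     0.0328     1.0733]
x = (I − A)⁻¹ d = adj(I−A)·d / det(I−A), with det(I−A) = 0.61025:
  x_R = (0.9500·180 + 0.2000·120 + 0.4475·180) / 0.61025 = 275.55 / 0.61025 ≈ 451.536
  x_P = (0.0600·180 + 0.6550·120 + 0.0925·180) / 0.61025 = 106.05 / 0.61025 ≈ 173.781
  x_T = (0.0950·180 + 0.0200·120 + 0.6550·180) / 0.61025 = 137.40 / 0.61025 ≈ 225.154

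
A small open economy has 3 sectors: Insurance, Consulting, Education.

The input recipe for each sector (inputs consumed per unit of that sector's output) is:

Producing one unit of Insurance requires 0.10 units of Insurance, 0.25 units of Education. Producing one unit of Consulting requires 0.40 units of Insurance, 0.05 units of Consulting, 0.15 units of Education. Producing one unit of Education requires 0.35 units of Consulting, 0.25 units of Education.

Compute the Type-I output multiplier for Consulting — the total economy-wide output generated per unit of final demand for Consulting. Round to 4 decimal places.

m_C = 2.1646

I − A =
  [   0.90    -0.40     0.00]
  [   0.00     0.95    -0.35]
  [  -0.25    -0.15     0.75]
Cofactors of I−A, C_ij = (−1)^(i+j)·(minor ij) (rows/columns in the sector order above):
  C_11 = (0.95)(0.75) − (-0.35)(-0.15) = 0.6600
  C_12 = −[(0.00)(0.75) − (-0.35)(-0.25)] = 0.0875
  C_13 = (0.00)(-0.15) − (0.95)(-0.25) = 0.2375
  C_21 = −[(-0.40)(0.75) − (0.00)(-0.15)] = 0.3000
  C_22 = (0.90)(0.75) − (0.00)(-0.25) = 0.6750
  C_23 = −[(0.90)(-0.15) − (-0.40)(-0.25)] = 0.2350
  C_31 = (-0.40)(-0.35) − (0.00)(0.95) = 0.1400
  C_32 = −[(0.90)(-0.35) − (0.00)(0.00)] = 0.3150
  C_33 = (0.90)(0.95) − (-0.40)(0.00) = 0.8550
det(I−A) = Σ_j (I−A)_1j·C_1j = (0.90)(0.6600) + (-0.40)(0.0875) + (0.00)(0.2375) = 0.5590
adj(I−A) = Cᵀ =
  [ 0.6600   0.3000   0.1400]
  [ 0.0875   0.6750   0.3150]
  [ 0.2375   0.2350   0.8550]
(I − A)⁻¹ = adj(I−A) / det(I−A) ≈
  [   1.18068     0.53667     0.25045]
  [   0.15653     1.20751     0.56351]
  [   0.42487     0.42039     1.52952]
The output multiplier for sector j is the column-j sum of the Leontief inverse (I − A)⁻¹ = adj(I−A) / det(I−A).
Column C of adj(I−A): (0.3000, 0.6750, 0.2350); det(I−A) = 0.5590.
m_C = (0.3000 + 0.6750 + 0.2350) / 0.5590 = 1.21 / 0.5590 ≈ 2.1646.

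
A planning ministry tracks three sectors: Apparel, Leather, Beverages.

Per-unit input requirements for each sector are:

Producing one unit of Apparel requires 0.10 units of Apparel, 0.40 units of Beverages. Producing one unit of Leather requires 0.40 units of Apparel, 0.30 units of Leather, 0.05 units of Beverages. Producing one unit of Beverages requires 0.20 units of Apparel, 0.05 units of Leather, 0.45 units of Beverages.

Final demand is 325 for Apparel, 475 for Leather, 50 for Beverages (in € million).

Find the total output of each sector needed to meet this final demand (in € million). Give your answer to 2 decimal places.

x_1 = 861.95, x_2 = 734.61, x_3 = 784.57

I − A =
  [   0.90    -0.40    -0.20]
  [   0.00     0.70    -0.05]
  [  -0.40    -0.05     0.55]
Cofactors of I−A, C_ij = (−1)^(i+j)·(minor ij) (rows/columns in the sector order above):
  C_11 = (0.70)(0.55) − (-0.05)(-0.05) = 0.3825
  C_12 = −[(0.00)(0.55) − (-0.05)(-0.40)] = 0.0200
  C_13 = (0.00)(-0.05) − (0.70)(-0.40) = 0.2800
  C_21 = −[(-0.40)(0.55) − (-0.20)(-0.05)] = 0.2300
  C_22 = (0.90)(0.55) − (-0.20)(-0.40) = 0.4150
  C_23 = −[(0.90)(-0.05) − (-0.40)(-0.40)] = 0.2050
  C_31 = (-0.40)(-0.05) − (-0.20)(0.70) = 0.1600
  C_32 = −[(0.90)(-0.05) − (-0.20)(0.00)] = 0.0450
  C_33 = (0.90)(0.70) − (-0.40)(0.00) = 0.6300
det(I−A) = Σ_j (I−A)_1j·C_1j = (0.90)(0.3825) + (-0.40)(0.0200) + (-0.20)(0.2800) = 0.28025
adj(I−A) = Cᵀ =
  [ 0.3825   0.2300   0.1600]
  [ 0.0200   0.4150   0.0450]
  [ 0.2800   0.2050   0.6300]
(I − A)⁻¹ = adj(I−A) / det(I−A) ≈
  [   1.3649     0.8207     0.5709]
  [   0.0714     1.4808     0.1606]
  [   0.9991     0.7315     2.2480]
x = (I − A)⁻¹ d = adj(I−A)·d / det(I−A), with det(I−A) = 0.28025:
  x_1 = (0.3825·325 + 0.2300·475 + 0.1600·50) / 0.28025 = 241.5625 / 0.28025 ≈ 861.95
  x_2 = (0.0200·325 + 0.4150·475 + 0.0450·50) / 0.28025 = 205.875 / 0.28025 ≈ 734.61
  x_3 = (0.2800·325 + 0.2050·475 + 0.6300·50) / 0.28025 = 219.875 / 0.28025 ≈ 784.57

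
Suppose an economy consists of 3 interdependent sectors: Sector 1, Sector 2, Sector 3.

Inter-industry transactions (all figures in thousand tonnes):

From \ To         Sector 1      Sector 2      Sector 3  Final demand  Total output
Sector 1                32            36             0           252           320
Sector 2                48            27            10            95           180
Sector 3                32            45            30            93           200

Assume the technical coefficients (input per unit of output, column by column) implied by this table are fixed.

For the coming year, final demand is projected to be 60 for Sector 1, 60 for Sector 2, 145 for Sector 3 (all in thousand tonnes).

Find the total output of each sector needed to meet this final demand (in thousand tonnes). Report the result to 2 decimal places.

x_1 = 88.57, x_2 = 98.57, x_3 = 210.00

Technical coefficients a_ij = z_ij / X_j:
  a_11 = 32/320 = 0.10, a_21 = 48/320 = 0.15, a_31 = 32/320 = 0.10
  a_12 = 36/180 = 0.20, a_22 = 27/180 = 0.15, a_32 = 45/180 = 0.25
  a_13 = 0/200 = 0.00, a_23 = 10/200 = 0.05, a_33 = 30/200 = 0.15
I − A =
  [   0.90    -0.20     0.00]
  [  -0.15     0.85    -0.05]
  [  -0.10    -0.25     0.85]
Cofactors of I−A, C_ij = (−1)^(i+j)·(minor ij) (rows/columns in the sector order above):
  C_11 = (0.85)(0.85) − (-0.05)(-0.25) = 0.7100
  C_12 = −[(-0.15)(0.85) − (-0.05)(-0.10)] = 0.1325
  C_13 = (-0.15)(-0.25) − (0.85)(-0.10) = 0.1225
  C_21 = −[(-0.20)(0.85) − (0.00)(-0.25)] = 0.1700
  C_22 = (0.90)(0.85) − (0.00)(-0.10) = 0.7650
  C_23 = −[(0.90)(-0.25) − (-0.20)(-0.10)] = 0.2450
  C_31 = (-0.20)(-0.05) − (0.00)(0.85) = 0.0100
  C_32 = −[(0.90)(-0.05) − (0.00)(-0.15)] = 0.0450
  C_33 = (0.90)(0.85) − (-0.20)(-0.15) = 0.7350
det(I−A) = Σ_j (I−A)_1j·C_1j = (0.90)(0.7100) + (-0.20)(0.1325) + (0.00)(0.1225) = 0.6125
adj(I−A) = Cᵀ =
  [ 0.7100   0.1700   0.0100]
  [ 0.1325   0.7650   0.0450]
  [ 0.1225   0.2450   0.7350]
(I − A)⁻¹ = adj(I−A) / det(I−A) ≈
  [   1.1592     0.2776     0.0163]
  [   0.2163     1.2490     0.0735]
  [   0.2000     0.4000     1.2000]
x = (I − A)⁻¹ d = adj(I−A)·d / det(I−A), with det(I−A) = 0.6125:
  x_1 = (0.7100·60 + 0.1700·60 + 0.0100·145) / 0.6125 = 54.25 / 0.6125 ≈ 88.57
  x_2 = (0.1325·60 + 0.7650·60 + 0.0450·145) / 0.6125 = 60.375 / 0.6125 ≈ 98.57
  x_3 = (0.1225·60 + 0.2450·60 + 0.7350·145) / 0.6125 = 128.625 / 0.6125 = 210.00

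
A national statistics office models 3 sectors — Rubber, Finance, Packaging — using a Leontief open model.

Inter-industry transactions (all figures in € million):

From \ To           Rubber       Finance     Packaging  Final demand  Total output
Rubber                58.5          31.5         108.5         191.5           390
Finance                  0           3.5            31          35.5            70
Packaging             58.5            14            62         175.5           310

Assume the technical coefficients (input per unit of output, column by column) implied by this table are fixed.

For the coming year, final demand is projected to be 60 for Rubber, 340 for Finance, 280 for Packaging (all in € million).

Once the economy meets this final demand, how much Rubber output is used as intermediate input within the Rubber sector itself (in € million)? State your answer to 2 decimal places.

z_RR = 77.65

Technical coefficients a_ij = z_ij / X_j:
  a_RR = 58.5/390 = 0.15, a_FR = 0/390 = 0.00, a_PR = 58.5/390 = 0.15
  a_RF = 31.5/70 = 0.45, a_FF = 3.5/70 = 0.05, a_PF = 14/70 = 0.20
  a_RP = 108.5/310 = 0.35, a_FP = 31/310 = 0.10, a_PP = 62/310 = 0.20
I − A =
  [   0.85    -0.45    -0.35]
  [   0.00     0.95    -0.10]
  [  -0.15    -0.20     0.80]
Cofactors of I−A, C_ij = (−1)^(i+j)·(minor ij) (rows/columns in the sector order above):
  C_11 = (0.95)(0.80) − (-0.10)(-0.20) = 0.7400
  C_12 = −[(0.00)(0.80) − (-0.10)(-0.15)] = 0.0150
  C_13 = (0.00)(-0.20) − (0.95)(-0.15) = 0.1425
  C_21 = −[(-0.45)(0.80) − (-0.35)(-0.20)] = 0.4300
  C_22 = (0.85)(0.80) − (-0.35)(-0.15) = 0.6275
  C_23 = −[(0.85)(-0.20) − (-0.45)(-0.15)] = 0.2375
  C_31 = (-0.45)(-0.10) − (-0.35)(0.95) = 0.3775
  C_32 = −[(0.85)(-0.10) − (-0.35)(0.00)] = 0.0850
  C_33 = (0.85)(0.95) − (-0.45)(0.00) = 0.8075
det(I−A) = Σ_j (I−A)_1j·C_1j = (0.85)(0.7400) + (-0.45)(0.0150) + (-0.35)(0.1425) = 0.572375
adj(I−A) = Cᵀ =
  [ 0.7400   0.4300   0.3775]
  [ 0.0150   0.6275   0.0850]
  [ 0.1425   0.2375   0.8075]
(I − A)⁻¹ = adj(I−A) / det(I−A) ≈
  [   1.2929     0.7513     0.6595]
  [   0.0262     1.0963     0.1485]
  [   0.2490     0.4149     1.4108]
First solve x = (I − A)⁻¹ d = adj(I−A)·d / det(I−A); in particular x_R = (0.7400·60 + 0.4300·340 + 0.3775·280) / 0.572375 = 296.30 / 0.572375 ≈ 517.6676.
Intermediate flow from R to R: z_RR = a_RR · x_R = 0.15 × 296.30 / 0.572375 = 44.445 / 0.572375 ≈ 77.65.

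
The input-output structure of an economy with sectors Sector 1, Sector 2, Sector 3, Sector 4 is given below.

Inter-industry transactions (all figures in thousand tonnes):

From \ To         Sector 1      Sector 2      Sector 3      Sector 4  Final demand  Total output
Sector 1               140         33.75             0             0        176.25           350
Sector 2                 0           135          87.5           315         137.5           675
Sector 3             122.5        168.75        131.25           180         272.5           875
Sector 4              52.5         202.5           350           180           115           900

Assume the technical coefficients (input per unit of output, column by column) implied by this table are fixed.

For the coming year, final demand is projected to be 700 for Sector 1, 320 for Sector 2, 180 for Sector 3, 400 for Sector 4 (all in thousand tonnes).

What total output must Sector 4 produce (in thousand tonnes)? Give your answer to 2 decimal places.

x_4 = 2199.16

Technical coefficients a_ij = z_ij / X_j:
  a_11 = 140/350 = 0.40, a_21 = 0/350 = 0.00, a_31 = 122.5/350 = 0.35, a_41 = 52.5/350 = 0.15
  a_12 = 33.75/675 = 0.05, a_22 = 135/675 = 0.20, a_32 = 168.75/675 = 0.25, a_42 = 202.5/675 = 0.30
  a_13 = 0/875 = 0.00, a_23 = 87.5/875 = 0.10, a_33 = 131.25/875 = 0.15, a_43 = 350/875 = 0.40
  a_14 = 0/900 = 0.00, a_24 = 315/900 = 0.35, a_34 = 180/900 = 0.20, a_44 = 180/900 = 0.20
I − A =
  [   0.60    -0.05     0.00     0.00]
  [   0.00     0.80    -0.10    -0.35]
  [  -0.35    -0.25     0.85    -0.20]
  [  -0.15    -0.30    -0.40     0.80]
Compute the cofactors C_ij = (−1)^(i+j)·(3×3 minor ij) of I−A; the adjugate is their transpose:
adj(I−A) = Cᵀ =
  [ 0.329750   0.030000   0.011000   0.015875]
  [ 0.124625   0.360000   0.132000   0.190500]
  [ 0.224375   0.171500   0.318375   0.154625]
  [ 0.220750   0.226375   0.210750   0.391250]
det(I−A) = Σ_j (I−A)_1j·C_1j = (0.60)(0.329750) + (-0.05)(0.124625) + (0.00)(0.224375) + (0.00)(0.220750) = 0.19161875
(I − A)⁻¹ = adj(I−A) / det(I−A) ≈
  [   1.7209     0.1566     0.0574     0.0828]
  [   0.6504     1.8787     0.6889     0.9942]
  [   1.1709     0.8950     1.6615     0.8069]
  [   1.1520     1.1814     1.0998     2.0418]
x = (I − A)⁻¹ d = adj(I−A)·d / det(I−A), with det(I−A) = 0.19161875:
  x_1 = (0.329750·700 + 0.030000·320 + 0.011000·180 + 0.015875·400) / 0.19161875 = 248.755 / 0.19161875 ≈ 1298.18
  x_2 = (0.124625·700 + 0.360000·320 + 0.132000·180 + 0.190500·400) / 0.19161875 = 302.3975 / 0.19161875 ≈ 1578.12
  x_3 = (0.224375·700 + 0.171500·320 + 0.318375·180 + 0.154625·400) / 0.19161875 = 331.10 / 0.19161875 ≈ 1727.91
  x_4 = (0.220750·700 + 0.226375·320 + 0.210750·180 + 0.391250·400) / 0.19161875 = 421.40 / 0.19161875 ≈ 2199.16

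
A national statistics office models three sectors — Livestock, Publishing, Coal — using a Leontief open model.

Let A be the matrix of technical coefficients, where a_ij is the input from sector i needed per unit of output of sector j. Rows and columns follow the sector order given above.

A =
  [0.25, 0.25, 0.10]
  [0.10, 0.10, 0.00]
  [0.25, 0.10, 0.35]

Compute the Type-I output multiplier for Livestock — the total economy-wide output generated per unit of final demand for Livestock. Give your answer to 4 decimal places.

I − A =
  [   0.75    -0.25    -0.10]
  [  -0.10     0.90     0.00]
  [  -0.25    -0.10     0.65]
Cofactors of I−A, C_ij = (−1)^(i+j)·(minor ij) (rows/columns in the sector order above):
  C_11 = (0.90)(0.65) − (0.00)(-0.10) = 0.5850
  C_12 = −[(-0.10)(0.65) − (0.00)(-0.25)] = 0.0650
  C_13 = (-0.10)(-0.10) − (0.90)(-0.25) = 0.2350
  C_21 = −[(-0.25)(0.65) − (-0.10)(-0.10)] = 0.1725
  C_22 = (0.75)(0.65) − (-0.10)(-0.25) = 0.4625
  C_23 = −[(0.75)(-0.10) − (-0.25)(-0.25)] = 0.1375
  C_31 = (-0.25)(0.00) − (-0.10)(0.90) = 0.0900
  C_32 = −[(0.75)(0.00) − (-0.10)(-0.10)] = 0.0100
  C_33 = (0.75)(0.90) − (-0.25)(-0.10) = 0.6500
det(I−A) = Σ_j (I−A)_1j·C_1j = (0.75)(0.5850) + (-0.25)(0.0650) + (-0.10)(0.2350) = 0.3990
adj(I−A) = Cᵀ =
  [ 0.5850   0.1725   0.0900]
  [ 0.0650   0.4625   0.0100]
  [ 0.2350   0.1375   0.6500]
(I − A)⁻¹ = adj(I−A) / det(I−A) ≈
  [   1.46617     0.43233     0.22556]
  [   0.16291     1.15915     0.02506]
  [   0.58897     0.34461     1.62907]
The output multiplier for sector j is the column-j sum of the Leontief inverse (I − A)⁻¹ = adj(I−A) / det(I−A).
Column L of adj(I−A): (0.5850, 0.0650, 0.2350); det(I−A) = 0.3990.
m_L = (0.5850 + 0.0650 + 0.2350) / 0.3990 = 0.885 / 0.3990 ≈ 2.2180.

m_L = 2.2180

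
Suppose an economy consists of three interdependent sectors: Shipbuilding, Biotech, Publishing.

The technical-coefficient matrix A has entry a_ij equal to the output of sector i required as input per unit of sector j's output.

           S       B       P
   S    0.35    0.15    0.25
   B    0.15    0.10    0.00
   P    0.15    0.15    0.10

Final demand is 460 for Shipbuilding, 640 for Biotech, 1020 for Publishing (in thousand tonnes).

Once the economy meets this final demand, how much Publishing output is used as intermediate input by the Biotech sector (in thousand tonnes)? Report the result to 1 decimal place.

z_PB = 144.8

I − A =
  [   0.65    -0.15    -0.25]
  [  -0.15     0.90     0.00]
  [  -0.15    -0.15     0.90]
Cofactors of I−A, C_ij = (−1)^(i+j)·(minor ij) (rows/columns in the sector order above):
  C_11 = (0.90)(0.90) − (0.00)(-0.15) = 0.8100
  C_12 = −[(-0.15)(0.90) − (0.00)(-0.15)] = 0.1350
  C_13 = (-0.15)(-0.15) − (0.90)(-0.15) = 0.1575
  C_21 = −[(-0.15)(0.90) − (-0.25)(-0.15)] = 0.1725
  C_22 = (0.65)(0.90) − (-0.25)(-0.15) = 0.5475
  C_23 = −[(0.65)(-0.15) − (-0.15)(-0.15)] = 0.1200
  C_31 = (-0.15)(0.00) − (-0.25)(0.90) = 0.2250
  C_32 = −[(0.65)(0.00) − (-0.25)(-0.15)] = 0.0375
  C_33 = (0.65)(0.90) − (-0.15)(-0.15) = 0.5625
det(I−A) = Σ_j (I−A)_1j·C_1j = (0.65)(0.8100) + (-0.15)(0.1350) + (-0.25)(0.1575) = 0.466875
adj(I−A) = Cᵀ =
  [ 0.8100   0.1725   0.2250]
  [ 0.1350   0.5475   0.0375]
  [ 0.1575   0.1200   0.5625]
(I − A)⁻¹ = adj(I−A) / det(I−A) ≈
  [   1.7349     0.3695     0.4819]
  [   0.2892     1.1727     0.0803]
  [   0.3373     0.2570     1.2048]
First solve x = (I − A)⁻¹ d = adj(I−A)·d / det(I−A); in particular x_B = (0.1350·460 + 0.5475·640 + 0.0375·1020) / 0.466875 = 450.75 / 0.466875 ≈ 965.462.
Intermediate flow from P to B: z_PB = a_PB · x_B = 0.15 × 450.75 / 0.466875 = 67.6125 / 0.466875 ≈ 144.8.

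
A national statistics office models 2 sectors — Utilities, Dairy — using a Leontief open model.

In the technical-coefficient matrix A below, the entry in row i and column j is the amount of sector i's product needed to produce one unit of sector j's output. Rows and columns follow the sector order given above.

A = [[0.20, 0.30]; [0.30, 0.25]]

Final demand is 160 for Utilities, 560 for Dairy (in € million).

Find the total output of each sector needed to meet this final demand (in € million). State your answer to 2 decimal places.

I − A =
  [   0.80    -0.30]
  [  -0.30     0.75]
det(I−A) = (0.80)(0.75) − (-0.30)(-0.30) = 0.5100
adj(I−A) = [[0.75, 0.30], [0.30, 0.80]]
(I − A)⁻¹ = adj(I−A) / det(I−A) ≈
  [   1.4706     0.5882]
  [   0.5882     1.5686]
x = (I − A)⁻¹ d = adj(I−A)·d / det(I−A), with det(I−A) = 0.5100:
  x_U = (0.75·160 + 0.30·560) / 0.5100 = 288.00 / 0.5100 ≈ 564.71
  x_D = (0.30·160 + 0.80·560) / 0.5100 = 496.00 / 0.5100 ≈ 972.55

x_U = 564.71, x_D = 972.55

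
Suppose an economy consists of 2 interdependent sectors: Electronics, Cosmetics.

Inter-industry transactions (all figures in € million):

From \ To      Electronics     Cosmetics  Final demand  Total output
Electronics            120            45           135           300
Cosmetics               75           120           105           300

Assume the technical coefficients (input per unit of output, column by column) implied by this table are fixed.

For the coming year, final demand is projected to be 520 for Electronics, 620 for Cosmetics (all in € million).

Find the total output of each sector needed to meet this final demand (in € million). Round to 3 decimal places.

Technical coefficients a_ij = z_ij / X_j:
  a_11 = 120/300 = 0.40, a_21 = 75/300 = 0.25
  a_12 = 45/300 = 0.15, a_22 = 120/300 = 0.40
I − A =
  [   0.60    -0.15]
  [  -0.25     0.60]
det(I−A) = (0.60)(0.60) − (-0.15)(-0.25) = 0.3225
adj(I−A) = [[0.60, 0.15], [0.25, 0.60]]
(I − A)⁻¹ = adj(I−A) / det(I−A) ≈
  [   1.8605     0.4651]
  [   0.7752     1.8605]
x = (I − A)⁻¹ d = adj(I−A)·d / det(I−A), with det(I−A) = 0.3225:
  x_1 = (0.60·520 + 0.15·620) / 0.3225 = 405.00 / 0.3225 ≈ 1255.814
  x_2 = (0.25·520 + 0.60·620) / 0.3225 = 502.00 / 0.3225 ≈ 1556.589

x_1 = 1255.814, x_2 = 1556.589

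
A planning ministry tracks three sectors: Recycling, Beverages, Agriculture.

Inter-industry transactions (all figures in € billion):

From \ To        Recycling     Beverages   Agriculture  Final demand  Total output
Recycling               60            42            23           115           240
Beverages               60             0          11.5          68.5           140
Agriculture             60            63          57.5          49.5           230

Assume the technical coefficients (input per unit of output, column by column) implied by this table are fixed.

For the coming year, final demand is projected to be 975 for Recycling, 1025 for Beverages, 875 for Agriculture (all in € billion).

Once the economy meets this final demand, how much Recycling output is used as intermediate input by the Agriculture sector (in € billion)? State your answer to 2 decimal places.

z_RA = 304.17

Technical coefficients a_ij = z_ij / X_j:
  a_RR = 60/240 = 0.25, a_BR = 60/240 = 0.25, a_AR = 60/240 = 0.25
  a_RB = 42/140 = 0.30, a_BB = 0/140 = 0.00, a_AB = 63/140 = 0.45
  a_RA = 23/230 = 0.10, a_BA = 11.5/230 = 0.05, a_AA = 57.5/230 = 0.25
I − A =
  [   0.75    -0.30    -0.10]
  [  -0.25     1.00    -0.05]
  [  -0.25    -0.45     0.75]
Cofactors of I−A, C_ij = (−1)^(i+j)·(minor ij) (rows/columns in the sector order above):
  C_11 = (1.00)(0.75) − (-0.05)(-0.45) = 0.7275
  C_12 = −[(-0.25)(0.75) − (-0.05)(-0.25)] = 0.2000
  C_13 = (-0.25)(-0.45) − (1.00)(-0.25) = 0.3625
  C_21 = −[(-0.30)(0.75) − (-0.10)(-0.45)] = 0.2700
  C_22 = (0.75)(0.75) − (-0.10)(-0.25) = 0.5375
  C_23 = −[(0.75)(-0.45) − (-0.30)(-0.25)] = 0.4125
  C_31 = (-0.30)(-0.05) − (-0.10)(1.00) = 0.1150
  C_32 = −[(0.75)(-0.05) − (-0.10)(-0.25)] = 0.0625
  C_33 = (0.75)(1.00) − (-0.30)(-0.25) = 0.6750
det(I−A) = Σ_j (I−A)_1j·C_1j = (0.75)(0.7275) + (-0.30)(0.2000) + (-0.10)(0.3625) = 0.449375
adj(I−A) = Cᵀ =
  [ 0.7275   0.2700   0.1150]
  [ 0.2000   0.5375   0.0625]
  [ 0.3625   0.4125   0.6750]
(I − A)⁻¹ = adj(I−A) / det(I−A) ≈
  [   1.6189     0.6008     0.2559]
  [   0.4451     1.1961     0.1391]
  [   0.8067     0.9179     1.5021]
First solve x = (I − A)⁻¹ d = adj(I−A)·d / det(I−A); in particular x_A = (0.3625·975 + 0.4125·1025 + 0.6750·875) / 0.449375 = 1366.875 / 0.449375 ≈ 3041.7246.
Intermediate flow from R to A: z_RA = a_RA · x_A = 0.10 × 1366.875 / 0.449375 = 136.6875 / 0.449375 ≈ 304.17.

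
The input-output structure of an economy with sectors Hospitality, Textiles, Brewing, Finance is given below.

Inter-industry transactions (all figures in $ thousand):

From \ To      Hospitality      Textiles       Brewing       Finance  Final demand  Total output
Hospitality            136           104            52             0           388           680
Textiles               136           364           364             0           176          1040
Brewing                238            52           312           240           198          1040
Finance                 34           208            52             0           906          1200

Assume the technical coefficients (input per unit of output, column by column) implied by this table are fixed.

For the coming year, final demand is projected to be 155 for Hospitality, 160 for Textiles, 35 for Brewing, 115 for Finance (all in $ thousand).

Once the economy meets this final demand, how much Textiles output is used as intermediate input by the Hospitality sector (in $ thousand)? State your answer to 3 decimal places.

z_TH = 54.521

Technical coefficients a_ij = z_ij / X_j:
  a_HH = 136/680 = 0.20, a_TH = 136/680 = 0.20, a_BH = 238/680 = 0.35, a_FH = 34/680 = 0.05
  a_HT = 104/1040 = 0.10, a_TT = 364/1040 = 0.35, a_BT = 52/1040 = 0.05, a_FT = 208/1040 = 0.20
  a_HB = 52/1040 = 0.05, a_TB = 364/1040 = 0.35, a_BB = 312/1040 = 0.30, a_FB = 52/1040 = 0.05
  a_HF = 0/1200 = 0.00, a_TF = 0/1200 = 0.00, a_BF = 240/1200 = 0.20, a_FF = 0/1200 = 0.00
I − A =
  [   0.80    -0.10    -0.05     0.00]
  [  -0.20     0.65    -0.35     0.00]
  [  -0.35    -0.05     0.70    -0.20]
  [  -0.05    -0.20    -0.05     1.00]
Compute the cofactors C_ij = (−1)^(i+j)·(3×3 minor ij) of I−A; the adjugate is their transpose:
adj(I−A) = Cᵀ =
  [ 0.417000   0.073500   0.067500   0.013500]
  [ 0.264000   0.534000   0.290000   0.058000]
  [ 0.252000   0.108000   0.500000   0.100000]
  [ 0.086250   0.115875   0.086375   0.311875]
det(I−A) = Σ_j (I−A)_1j·C_1j = (0.80)(0.417000) + (-0.10)(0.264000) + (-0.05)(0.252000) + (0.00)(0.086250) = 0.2946
(I − A)⁻¹ = adj(I−A) / det(I−A) ≈
  [   1.4155     0.2495     0.2291     0.0458]
  [   0.8961     1.8126     0.9844     0.1969]
  [   0.8554     0.3666     1.6972     0.3394]
  [   0.2928     0.3933     0.2932     1.0586]
First solve x = (I − A)⁻¹ d = adj(I−A)·d / det(I−A); in particular x_H = (0.417000·155 + 0.073500·160 + 0.067500·35 + 0.013500·115) / 0.2946 = 80.31 / 0.2946 ≈ 272.60692.
Intermediate flow from T to H: z_TH = a_TH · x_H = 0.20 × 80.31 / 0.2946 = 16.062 / 0.2946 ≈ 54.521.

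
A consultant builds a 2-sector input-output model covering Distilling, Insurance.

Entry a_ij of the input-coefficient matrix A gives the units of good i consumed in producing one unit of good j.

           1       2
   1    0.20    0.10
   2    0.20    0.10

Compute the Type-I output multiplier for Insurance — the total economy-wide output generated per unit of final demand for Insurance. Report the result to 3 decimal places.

I − A =
  [   0.80    -0.10]
  [  -0.20     0.90]
det(I−A) = (0.80)(0.90) − (-0.10)(-0.20) = 0.7000
adj(I−A) = [[0.90, 0.10], [0.20, 0.80]]
(I − A)⁻¹ = adj(I−A) / det(I−A) ≈
  [   1.2857     0.1429]
  [   0.2857     1.1429]
The output multiplier for sector j is the column-j sum of the Leontief inverse (I − A)⁻¹ = adj(I−A) / det(I−A).
Column 2 of adj(I−A): (0.10, 0.80); det(I−A) = 0.7000.
m_2 = (0.10 + 0.80) / 0.7000 = 0.90 / 0.7000 ≈ 1.286.

m_2 = 1.286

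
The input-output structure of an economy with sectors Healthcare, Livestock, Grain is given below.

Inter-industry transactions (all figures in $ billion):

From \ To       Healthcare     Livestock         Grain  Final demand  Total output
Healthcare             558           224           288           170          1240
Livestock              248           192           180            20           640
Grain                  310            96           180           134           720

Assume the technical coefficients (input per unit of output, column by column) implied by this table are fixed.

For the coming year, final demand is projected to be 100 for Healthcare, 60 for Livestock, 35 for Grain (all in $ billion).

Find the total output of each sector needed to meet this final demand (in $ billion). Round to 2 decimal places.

x_H = 724.50, x_L = 426.06, x_G = 373.38

Technical coefficients a_ij = z_ij / X_j:
  a_HH = 558/1240 = 0.45, a_LH = 248/1240 = 0.20, a_GH = 310/1240 = 0.25
  a_HL = 224/640 = 0.35, a_LL = 192/640 = 0.30, a_GL = 96/640 = 0.15
  a_HG = 288/720 = 0.40, a_LG = 180/720 = 0.25, a_GG = 180/720 = 0.25
I − A =
  [   0.55    -0.35    -0.40]
  [  -0.20     0.70    -0.25]
  [  -0.25    -0.15     0.75]
Cofactors of I−A, C_ij = (−1)^(i+j)·(minor ij) (rows/columns in the sector order above):
  C_11 = (0.70)(0.75) − (-0.25)(-0.15) = 0.4875
  C_12 = −[(-0.20)(0.75) − (-0.25)(-0.25)] = 0.2125
  C_13 = (-0.20)(-0.15) − (0.70)(-0.25) = 0.2050
  C_21 = −[(-0.35)(0.75) − (-0.40)(-0.15)] = 0.3225
  C_22 = (0.55)(0.75) − (-0.40)(-0.25) = 0.3125
  C_23 = −[(0.55)(-0.15) − (-0.35)(-0.25)] = 0.1700
  C_31 = (-0.35)(-0.25) − (-0.40)(0.70) = 0.3675
  C_32 = −[(0.55)(-0.25) − (-0.40)(-0.20)] = 0.2175
  C_33 = (0.55)(0.70) − (-0.35)(-0.20) = 0.3150
det(I−A) = Σ_j (I−A)_1j·C_1j = (0.55)(0.4875) + (-0.35)(0.2125) + (-0.40)(0.2050) = 0.11175
adj(I−A) = Cᵀ =
  [ 0.4875   0.3225   0.3675]
  [ 0.2125   0.3125   0.2175]
  [ 0.2050   0.1700   0.3150]
(I − A)⁻¹ = adj(I−A) / det(I−A) ≈
  [   4.3624     2.8859     3.2886]
  [   1.9016     2.7964     1.9463]
  [   1.8345     1.5213     2.8188]
x = (I − A)⁻¹ d = adj(I−A)·d / det(I−A), with det(I−A) = 0.11175:
  x_H = (0.4875·100 + 0.3225·60 + 0.3675·35) / 0.11175 = 80.9625 / 0.11175 ≈ 724.50
  x_L = (0.2125·100 + 0.3125·60 + 0.2175·35) / 0.11175 = 47.6125 / 0.11175 ≈ 426.06
  x_G = (0.2050·100 + 0.1700·60 + 0.3150·35) / 0.11175 = 41.725 / 0.11175 ≈ 373.38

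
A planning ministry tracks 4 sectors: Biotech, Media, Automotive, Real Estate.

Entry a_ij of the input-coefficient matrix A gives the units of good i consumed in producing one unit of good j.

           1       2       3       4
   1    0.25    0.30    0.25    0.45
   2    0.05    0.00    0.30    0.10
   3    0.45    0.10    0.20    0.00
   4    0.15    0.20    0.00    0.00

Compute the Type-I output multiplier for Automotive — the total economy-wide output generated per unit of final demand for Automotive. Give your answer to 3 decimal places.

I − A =
  [   0.75    -0.30    -0.25    -0.45]
  [  -0.05     1.00    -0.30    -0.10]
  [  -0.45    -0.10     0.80     0.00]
  [  -0.15    -0.20     0.00     1.00]
Compute the cofactors C_ij = (−1)^(i+j)·(3×3 minor ij) of I−A; the adjugate is their transpose:
adj(I−A) = Cᵀ =
  [ 0.75400   0.33700   0.36200   0.37300]
  [ 0.18700   0.43350   0.22100   0.12750]
  [ 0.44750   0.24375   0.64350   0.22575]
  [ 0.15050   0.13725   0.09850   0.41125]
det(I−A) = Σ_j (I−A)_1j·C_1j = (0.75)(0.75400) + (-0.30)(0.18700) + (-0.25)(0.44750) + (-0.45)(0.15050) = 0.3298
(I − A)⁻¹ = adj(I−A) / det(I−A) ≈
  [   2.2862     1.0218     1.0976     1.1310]
  [   0.5670     1.3144     0.6701     0.3866]
  [   1.3569     0.7391     1.9512     0.6845]
  [   0.4563     0.4162     0.2987     1.2470]
The output multiplier for sector j is the column-j sum of the Leontief inverse (I − A)⁻¹ = adj(I−A) / det(I−A).
Column 3 of adj(I−A): (0.36200, 0.22100, 0.64350, 0.09850); det(I−A) = 0.3298.
m_3 = (0.36200 + 0.22100 + 0.64350 + 0.09850) / 0.3298 = 1.325 / 0.3298 ≈ 4.018.

m_3 = 4.018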